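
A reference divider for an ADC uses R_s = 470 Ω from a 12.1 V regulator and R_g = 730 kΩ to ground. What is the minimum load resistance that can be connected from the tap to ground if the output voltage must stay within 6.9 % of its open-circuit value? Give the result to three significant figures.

R_L(min) ≈ 6.34 kΩ

Output resistance R_th = R_s‖R_g = (470 × 730000)/730500 = 469.7 Ω.
The fractional drop is R_th/(R_th + R_L); requiring this ≤ 0.0690 gives R_L ≥ R_th(1/0.0690 − 1) = 469.7 × 13.49 = 6.34 kΩ.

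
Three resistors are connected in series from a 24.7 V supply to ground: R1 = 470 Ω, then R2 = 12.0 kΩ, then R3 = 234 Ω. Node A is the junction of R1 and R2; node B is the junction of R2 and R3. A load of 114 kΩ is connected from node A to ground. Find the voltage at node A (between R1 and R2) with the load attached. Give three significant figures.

V ≈ 23.7 V

Below node A the series string R2+R3 = 12230 Ω sits in parallel with the 114000 Ω load: 11050 Ω.
V_A = 24.7 × 11050/(470 + 11050) = 23.7 V.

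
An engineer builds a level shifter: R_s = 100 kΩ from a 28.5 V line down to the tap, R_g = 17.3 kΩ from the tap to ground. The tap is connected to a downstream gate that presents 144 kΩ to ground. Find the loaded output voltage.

V_out ≈ 3.81 V

The load sits in parallel with R_g: R_g‖R_L = (17.3 × 144) / (17.3 + 144) = 15.44 kΩ.
V_out = 28.5 × 15.44 / (100 + 15.44) = 28.5 × 15.44/115.4 = 3.81 V.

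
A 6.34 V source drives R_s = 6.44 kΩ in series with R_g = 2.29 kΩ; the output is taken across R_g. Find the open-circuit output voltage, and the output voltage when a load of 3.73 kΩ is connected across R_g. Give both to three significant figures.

Open-circuit: V = 6.34 × 2.29/(6.44 + 2.29) = 1.66 V.
With the load, R_g becomes R_g‖R_L = 1.419 kΩ, so V = 6.34 × 1.419/7.859 = 1.14 V.

Unloaded: 1.66 V; loaded: 1.14 V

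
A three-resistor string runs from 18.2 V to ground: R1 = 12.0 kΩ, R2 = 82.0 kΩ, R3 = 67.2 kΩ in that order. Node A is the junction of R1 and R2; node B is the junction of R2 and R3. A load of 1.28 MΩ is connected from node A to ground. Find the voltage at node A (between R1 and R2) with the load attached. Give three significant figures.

Below node A the series string R2+R3 = 149.2 kΩ sits in parallel with the 1280 kΩ load: 133.6 kΩ.
V_A = 18.2 × 133.6/(12.0 + 133.6) = 16.7 V.

V ≈ 16.7 V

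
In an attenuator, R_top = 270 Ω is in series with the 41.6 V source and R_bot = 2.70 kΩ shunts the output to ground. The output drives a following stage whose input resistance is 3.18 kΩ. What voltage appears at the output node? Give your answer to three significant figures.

The load sits in parallel with R_bot: R_bot‖R_L = (2700 × 3180) / (2700 + 3180) = 1460 Ω.
V_out = 41.6 × 1460 / (270 + 1460) = 41.6 × 1460/1730 = 35.1 V.
(Unloaded it would have been 37.8 V.)

V_out ≈ 35.1 V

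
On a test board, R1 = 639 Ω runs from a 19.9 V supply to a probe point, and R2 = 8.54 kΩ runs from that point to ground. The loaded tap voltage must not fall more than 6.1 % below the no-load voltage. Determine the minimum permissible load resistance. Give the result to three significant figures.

Output resistance R_th = R1‖R2 = (639 × 8540)/9179 = 594.5 Ω.
The fractional drop is R_th/(R_th + R_L); requiring this ≤ 0.0610 gives R_L ≥ R_th(1/0.0610 − 1) = 594.5 × 15.39 = 9.15 kΩ.

R_L(min) ≈ 9.15 kΩ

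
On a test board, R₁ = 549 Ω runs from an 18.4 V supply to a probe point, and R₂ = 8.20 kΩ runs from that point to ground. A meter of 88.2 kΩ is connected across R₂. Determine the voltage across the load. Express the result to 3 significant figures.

V_out ≈ 17.1 V

The load sits in parallel with R₂: R₂‖R_L = (8200 × 88200) / (8200 + 88200) = 7502 Ω.
V_out = 18.4 × 7502 / (549 + 7502) = 18.4 × 7502/8051 = 17.1 V.
(Unloaded it would have been 17.2 V.)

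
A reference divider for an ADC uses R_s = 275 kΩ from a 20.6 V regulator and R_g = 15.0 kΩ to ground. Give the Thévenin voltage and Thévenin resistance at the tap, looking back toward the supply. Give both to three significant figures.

V_th = 1.07 V, R_th = 14.2 kΩ

V_th is the open-circuit tap voltage: 20.6 × 15.0/(275 + 15.0) = 1.07 V.
With the supply zeroed, R_s and R_g appear in parallel from the tap: R_th = R_s‖R_g = (275 × 15.0)/290.0 = 14.2 kΩ.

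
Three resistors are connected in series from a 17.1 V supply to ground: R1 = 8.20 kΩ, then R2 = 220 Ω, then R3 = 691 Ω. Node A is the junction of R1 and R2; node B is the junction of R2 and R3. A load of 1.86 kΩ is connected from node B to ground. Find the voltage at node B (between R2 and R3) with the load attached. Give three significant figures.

V ≈ 0.965 V

At node B, R3 is in parallel with the load: R3‖R_L = 503.8 Ω.
Below node A the resistance is R2 + (R3‖R_L) = 723.8 Ω, so V_A = 17.1 × 723.8/8924 = 1.387 V.
Then V_B = V_A × (R3‖R_L)/(R2 + R3‖R_L) = 1.387 × 503.8/723.8 = 0.965 V.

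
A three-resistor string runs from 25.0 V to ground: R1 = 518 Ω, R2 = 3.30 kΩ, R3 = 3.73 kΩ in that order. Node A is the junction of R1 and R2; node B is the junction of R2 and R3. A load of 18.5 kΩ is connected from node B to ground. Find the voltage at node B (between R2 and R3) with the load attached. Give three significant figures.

At node B, R3 is in parallel with the load: R3‖R_L = 3104 Ω.
Below node A the resistance is R2 + (R3‖R_L) = 6404 Ω, so V_A = 25.0 × 6404/6922 = 23.13 V.
Then V_B = V_A × (R3‖R_L)/(R2 + R3‖R_L) = 23.13 × 3104/6404 = 11.2 V.

V ≈ 11.2 V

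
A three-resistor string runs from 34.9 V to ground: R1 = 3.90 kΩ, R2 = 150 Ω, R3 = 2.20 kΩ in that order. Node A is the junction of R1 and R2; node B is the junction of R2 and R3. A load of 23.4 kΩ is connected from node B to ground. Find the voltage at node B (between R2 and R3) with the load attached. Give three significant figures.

At node B, R3 is in parallel with the load: R3‖R_L = 2011 Ω.
Below node A the resistance is R2 + (R3‖R_L) = 2161 Ω, so V_A = 34.9 × 2161/6061 = 12.44 V.
Then V_B = V_A × (R3‖R_L)/(R2 + R3‖R_L) = 12.44 × 2011/2161 = 11.6 V.

V ≈ 11.6 V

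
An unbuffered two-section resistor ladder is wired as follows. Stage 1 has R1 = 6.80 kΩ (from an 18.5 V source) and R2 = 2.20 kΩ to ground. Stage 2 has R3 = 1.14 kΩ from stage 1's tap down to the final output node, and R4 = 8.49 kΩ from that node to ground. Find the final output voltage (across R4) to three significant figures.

V_out ≈ 3.40 V

Stage 2 presents R3+R4 = 9.630 kΩ as a load on stage 1's tap.
Stage 1's lower leg becomes R2‖(R3+R4) = 1.791 kΩ, so V_mid = 18.5 × 1.791/8.591 = 3.857 V.
Stage 2 is itself unloaded: V_out = V_mid × R4/(R3+R4) = 3.857 × 8.49/9.630 = 3.40 V.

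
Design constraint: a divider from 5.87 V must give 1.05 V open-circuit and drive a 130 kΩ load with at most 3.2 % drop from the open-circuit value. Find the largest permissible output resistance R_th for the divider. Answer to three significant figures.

Loading drop = R_th/(R_th + R_L) ≤ 0.0320, so R_th ≤ R_L · ε/(1−ε) = 130 kΩ × 0.0320/0.9680 = 4.30 kΩ.

R_th ≤ 4.30 kΩ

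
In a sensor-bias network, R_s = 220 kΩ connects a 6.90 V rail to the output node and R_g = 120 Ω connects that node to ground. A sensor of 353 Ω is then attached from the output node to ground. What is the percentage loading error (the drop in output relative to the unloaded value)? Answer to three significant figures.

Unloaded V = 6.90 × 120/220100 = 0.003762 V.
Loaded: R_g‖R_L = 89.56 Ω, giving V = 6.90 × 89.56/220100 = 0.002808 V.
Drop = (0.003762 − 0.002808) / 0.003762 = 25.4 %.

25.4 %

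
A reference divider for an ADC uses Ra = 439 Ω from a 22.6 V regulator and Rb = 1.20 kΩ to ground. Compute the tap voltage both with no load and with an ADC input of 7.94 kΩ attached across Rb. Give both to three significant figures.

Open-circuit: V = 22.6 × 1200/(439 + 1200) = 16.5 V.
With the load, Rb becomes Rb‖R_L = 1042 Ω, so V = 22.6 × 1042/1481 = 15.9 V.

Unloaded: 16.5 V; loaded: 15.9 V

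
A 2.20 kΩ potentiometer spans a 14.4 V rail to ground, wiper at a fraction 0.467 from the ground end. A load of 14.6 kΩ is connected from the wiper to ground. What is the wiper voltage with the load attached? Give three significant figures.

V ≈ 6.48 V

The wiper splits the pot into (1−α)R = 1.173 kΩ above and αR = 1.027 kΩ below.
Lower section ‖ load = 0.9599 kΩ.
V_wiper = 14.4 × 0.9599/(1.173 + 0.9599) = 6.48 V.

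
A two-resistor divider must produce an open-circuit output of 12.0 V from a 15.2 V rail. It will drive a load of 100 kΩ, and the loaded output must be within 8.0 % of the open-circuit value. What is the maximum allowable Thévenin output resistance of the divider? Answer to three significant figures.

Loading drop = R_th/(R_th + R_L) ≤ 0.0800, so R_th ≤ R_L · ε/(1−ε) = 100 kΩ × 0.0800/0.9200 = 8.70 kΩ.
(Any R1, R2 with R2/(R1+R2) = 0.789 and R1‖R2 ≤ 8.70 kΩ will meet the spec.)

R_th ≤ 8.70 kΩ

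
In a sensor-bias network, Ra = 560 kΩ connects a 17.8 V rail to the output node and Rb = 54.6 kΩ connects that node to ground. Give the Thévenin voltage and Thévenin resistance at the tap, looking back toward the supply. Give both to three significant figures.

V_th is the open-circuit tap voltage: 17.8 × 54.6/(560 + 54.6) = 1.58 V.
With the supply zeroed, Ra and Rb appear in parallel from the tap: R_th = Ra‖Rb = (560 × 54.6)/614.6 = 49.7 kΩ.

V_th = 1.58 V, R_th = 49.7 kΩ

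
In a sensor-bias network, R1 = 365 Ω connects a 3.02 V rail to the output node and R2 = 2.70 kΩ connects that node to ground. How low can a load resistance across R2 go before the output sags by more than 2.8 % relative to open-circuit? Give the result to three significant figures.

R_L(min) ≈ 11.2 kΩ

Output resistance R_th = R1‖R2 = (365 × 2700)/3065 = 321.5 Ω.
The fractional drop is R_th/(R_th + R_L); requiring this ≤ 0.0280 gives R_L ≥ R_th(1/0.0280 − 1) = 321.5 × 34.71 = 11.2 kΩ.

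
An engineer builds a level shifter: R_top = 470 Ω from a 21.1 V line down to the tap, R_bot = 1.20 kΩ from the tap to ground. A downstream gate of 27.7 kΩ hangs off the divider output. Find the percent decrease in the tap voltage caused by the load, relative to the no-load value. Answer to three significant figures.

1.20 %

The divider's output (Thévenin) resistance is R_top‖R_bot = 337.7 Ω.
Fractional drop under load = R_th/(R_th + R_L) = 337.7 / (337.7 + 27700) = 0.01205.
So the output falls by 1.20 %.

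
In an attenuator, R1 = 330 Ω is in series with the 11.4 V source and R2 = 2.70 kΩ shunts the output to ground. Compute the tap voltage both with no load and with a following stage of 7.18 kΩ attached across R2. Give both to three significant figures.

Unloaded: 10.2 V; loaded: 9.76 V

Open-circuit: V = 11.4 × 2700/(330 + 2700) = 10.2 V.
With the load, R2 becomes R2‖R_L = 1962 Ω, so V = 11.4 × 1962/2292 = 9.76 V.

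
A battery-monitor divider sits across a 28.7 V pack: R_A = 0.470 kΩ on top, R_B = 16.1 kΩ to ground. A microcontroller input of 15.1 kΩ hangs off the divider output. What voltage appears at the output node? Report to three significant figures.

The load sits in parallel with R_B: R_B‖R_L = (16100 × 15100) / (16100 + 15100) = 7792 Ω.
V_out = 28.7 × 7792 / (470 + 7792) = 28.7 × 7792/8262 = 27.1 V.
(Unloaded it would have been 27.9 V.)

V_out ≈ 27.1 V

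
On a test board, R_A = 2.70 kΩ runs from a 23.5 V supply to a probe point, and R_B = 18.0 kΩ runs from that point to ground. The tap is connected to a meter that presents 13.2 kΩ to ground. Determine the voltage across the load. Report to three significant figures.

V_out ≈ 17.3 V

The load sits in parallel with R_B: R_B‖R_L = (18.0 × 13.2) / (18.0 + 13.2) = 7.615 kΩ.
V_out = 23.5 × 7.615 / (2.70 + 7.615) = 23.5 × 7.615/10.32 = 17.3 V.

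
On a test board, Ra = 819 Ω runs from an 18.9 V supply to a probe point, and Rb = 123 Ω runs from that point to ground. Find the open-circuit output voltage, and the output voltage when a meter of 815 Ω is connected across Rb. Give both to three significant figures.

Unloaded: 2.47 V; loaded: 2.18 V

Open-circuit: V = 18.9 × 123/(819 + 123) = 2.47 V.
With the load, Rb becomes Rb‖R_L = 106.9 Ω, so V = 18.9 × 106.9/925.9 = 2.18 V.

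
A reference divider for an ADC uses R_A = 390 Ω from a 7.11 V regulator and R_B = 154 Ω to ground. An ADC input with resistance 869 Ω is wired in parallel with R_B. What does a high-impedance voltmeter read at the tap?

V_out ≈ 1.79 V

The load sits in parallel with R_B: R_B‖R_L = (154 × 869) / (154 + 869) = 130.8 Ω.
V_out = 7.11 × 130.8 / (390 + 130.8) = 7.11 × 130.8/520.8 = 1.79 V.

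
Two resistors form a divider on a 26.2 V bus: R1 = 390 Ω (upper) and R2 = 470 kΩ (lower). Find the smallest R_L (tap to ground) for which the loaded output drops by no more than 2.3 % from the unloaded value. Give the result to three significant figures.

R_L(min) ≈ 16.6 kΩ

Output resistance R_th = R1‖R2 = (390 × 470000)/470400 = 389.7 Ω.
The fractional drop is R_th/(R_th + R_L); requiring this ≤ 0.0230 gives R_L ≥ R_th(1/0.0230 − 1) = 389.7 × 42.48 = 16.6 kΩ.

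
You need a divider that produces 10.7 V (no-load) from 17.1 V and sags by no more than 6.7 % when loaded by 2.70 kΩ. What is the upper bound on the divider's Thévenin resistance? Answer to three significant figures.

Loading drop = R_th/(R_th + R_L) ≤ 0.0670, so R_th ≤ R_L · ε/(1−ε) = 2.70 kΩ × 0.0670/0.9330 = 194 Ω.

R_th ≤ 194 Ω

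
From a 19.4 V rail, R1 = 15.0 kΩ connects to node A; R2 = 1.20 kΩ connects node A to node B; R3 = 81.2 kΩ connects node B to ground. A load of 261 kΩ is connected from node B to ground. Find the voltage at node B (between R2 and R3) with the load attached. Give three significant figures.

At node B, R3 is in parallel with the load: R3‖R_L = 61.93 kΩ.
Below node A the resistance is R2 + (R3‖R_L) = 63.13 kΩ, so V_A = 19.4 × 63.13/78.13 = 15.68 V.
Then V_B = V_A × (R3‖R_L)/(R2 + R3‖R_L) = 15.68 × 61.93/63.13 = 15.4 V.

V ≈ 15.4 V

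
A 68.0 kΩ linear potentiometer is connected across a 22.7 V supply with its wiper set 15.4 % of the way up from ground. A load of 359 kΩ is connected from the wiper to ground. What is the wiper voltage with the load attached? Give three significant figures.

V ≈ 3.41 V

The wiper splits the pot into (1−α)R = 57.53 kΩ above and αR = 10.47 kΩ below.
Lower section ‖ load = 10.18 kΩ.
V_wiper = 22.7 × 10.18/(57.53 + 10.18) = 3.41 V.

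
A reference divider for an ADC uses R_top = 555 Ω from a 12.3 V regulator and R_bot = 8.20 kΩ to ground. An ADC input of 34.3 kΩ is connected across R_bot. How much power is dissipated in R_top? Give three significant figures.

Total resistance from the source is R_top + (R_bot‖R_L) = 7173 Ω, so I = 12.3/7173 Ω = 1.715 mA.
P = I²·R_top = (1.715 mA)² × 555 Ω = 1.63 mW.

P ≈ 1.63 mW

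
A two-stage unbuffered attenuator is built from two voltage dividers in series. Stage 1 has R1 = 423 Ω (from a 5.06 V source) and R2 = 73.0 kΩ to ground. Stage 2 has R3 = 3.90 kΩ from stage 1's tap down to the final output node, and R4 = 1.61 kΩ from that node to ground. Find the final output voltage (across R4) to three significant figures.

Stage 2 presents R3+R4 = 5510 Ω as a load on stage 1's tap.
Stage 1's lower leg becomes R2‖(R3+R4) = 5123 Ω, so V_mid = 5.06 × 5123/5546 = 4.674 V.
Stage 2 is itself unloaded: V_out = V_mid × R4/(R3+R4) = 4.674 × 1610/5510 = 1.37 V.

V_out ≈ 1.37 V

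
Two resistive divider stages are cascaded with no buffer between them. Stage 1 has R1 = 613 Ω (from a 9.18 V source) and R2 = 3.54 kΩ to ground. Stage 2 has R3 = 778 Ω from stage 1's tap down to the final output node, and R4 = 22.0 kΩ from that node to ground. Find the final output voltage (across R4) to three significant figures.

V_out ≈ 7.39 V

Stage 2 presents R3+R4 = 22780 Ω as a load on stage 1's tap.
Stage 1's lower leg becomes R2‖(R3+R4) = 3064 Ω, so V_mid = 9.18 × 3064/3677 = 7.650 V.
Stage 2 is itself unloaded: V_out = V_mid × R4/(R3+R4) = 7.650 × 22000/22780 = 7.39 V.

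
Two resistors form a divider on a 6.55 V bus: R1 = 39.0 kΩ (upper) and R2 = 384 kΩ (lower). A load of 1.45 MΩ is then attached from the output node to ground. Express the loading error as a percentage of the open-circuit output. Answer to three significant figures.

The divider's output (Thévenin) resistance is R1‖R2 = 35.40 kΩ.
Fractional drop under load = R_th/(R_th + R_L) = 35.40 / (35.40 + 1450) = 0.02383.
So the output falls by 2.38 %.

2.38 %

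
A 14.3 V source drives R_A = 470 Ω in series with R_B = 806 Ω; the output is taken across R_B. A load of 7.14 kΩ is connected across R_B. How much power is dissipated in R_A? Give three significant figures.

Total resistance from the source is R_A + (R_B‖R_L) = 1194 Ω, so I = 14.3/1194 Ω = 11.97 mA.
P = I²·R_A = (11.97 mA)² × 470 Ω = 67.4 mW.

P ≈ 67.4 mW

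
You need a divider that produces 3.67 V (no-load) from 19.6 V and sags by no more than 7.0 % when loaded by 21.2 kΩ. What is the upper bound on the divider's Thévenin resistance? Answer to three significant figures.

R_th ≤ 1.60 kΩ

Loading drop = R_th/(R_th + R_L) ≤ 0.0700, so R_th ≤ R_L · ε/(1−ε) = 21.2 kΩ × 0.0700/0.9300 = 1.60 kΩ.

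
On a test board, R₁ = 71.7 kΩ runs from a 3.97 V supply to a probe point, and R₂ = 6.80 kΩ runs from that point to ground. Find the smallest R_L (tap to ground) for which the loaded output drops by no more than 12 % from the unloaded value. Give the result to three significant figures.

R_L(min) ≈ 45.5 kΩ

Output resistance R_th = R₁‖R₂ = (71.7 × 6.80)/78.50 = 6.211 kΩ.
The fractional drop is R_th/(R_th + R_L); requiring this ≤ 0.120 gives R_L ≥ R_th(1/0.120 − 1) = 6.211 × 7.333 = 45.5 kΩ.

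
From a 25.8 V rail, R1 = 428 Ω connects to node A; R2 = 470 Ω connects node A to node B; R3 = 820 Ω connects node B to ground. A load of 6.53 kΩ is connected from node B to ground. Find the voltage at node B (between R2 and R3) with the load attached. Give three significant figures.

At node B, R3 is in parallel with the load: R3‖R_L = 728.5 Ω.
Below node A the resistance is R2 + (R3‖R_L) = 1199 Ω, so V_A = 25.8 × 1199/1627 = 19.01 V.
Then V_B = V_A × (R3‖R_L)/(R2 + R3‖R_L) = 19.01 × 728.5/1199 = 11.6 V.

V ≈ 11.6 V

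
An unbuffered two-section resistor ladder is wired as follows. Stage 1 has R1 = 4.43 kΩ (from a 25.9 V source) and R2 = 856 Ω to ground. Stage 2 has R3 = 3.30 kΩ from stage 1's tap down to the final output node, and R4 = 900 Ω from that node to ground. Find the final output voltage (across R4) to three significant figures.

Stage 2 presents R3+R4 = 4200 Ω as a load on stage 1's tap.
Stage 1's lower leg becomes R2‖(R3+R4) = 711.1 Ω, so V_mid = 25.9 × 711.1/5141 = 3.582 V.
Stage 2 is itself unloaded: V_out = V_mid × R4/(R3+R4) = 3.582 × 900/4200 = 0.768 V.

V_out ≈ 0.768 V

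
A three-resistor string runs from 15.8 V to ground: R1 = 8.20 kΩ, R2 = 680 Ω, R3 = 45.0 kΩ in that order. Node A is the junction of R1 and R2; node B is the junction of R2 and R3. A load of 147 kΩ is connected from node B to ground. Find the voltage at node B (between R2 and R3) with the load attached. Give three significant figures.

At node B, R3 is in parallel with the load: R3‖R_L = 34450 Ω.
Below node A the resistance is R2 + (R3‖R_L) = 35130 Ω, so V_A = 15.8 × 35130/43330 = 12.81 V.
Then V_B = V_A × (R3‖R_L)/(R2 + R3‖R_L) = 12.81 × 34450/35130 = 12.6 V.

V ≈ 12.6 V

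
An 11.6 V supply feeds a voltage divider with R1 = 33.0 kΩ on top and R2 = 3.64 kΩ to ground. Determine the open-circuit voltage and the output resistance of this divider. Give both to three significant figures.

V_th = 1.15 V, R_th = 3.28 kΩ

V_th is the open-circuit tap voltage: 11.6 × 3.64/(33.0 + 3.64) = 1.15 V.
With the supply zeroed, R1 and R2 appear in parallel from the tap: R_th = R1‖R2 = (33.0 × 3.64)/36.64 = 3.28 kΩ.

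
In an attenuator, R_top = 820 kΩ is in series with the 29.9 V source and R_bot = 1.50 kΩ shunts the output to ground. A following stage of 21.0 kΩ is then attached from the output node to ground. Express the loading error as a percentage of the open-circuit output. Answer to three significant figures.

The divider's output (Thévenin) resistance is R_top‖R_bot = 1.497 kΩ.
Fractional drop under load = R_th/(R_th + R_L) = 1.497 / (1.497 + 21.0) = 0.06655.
So the output falls by 6.66 %.

6.66 %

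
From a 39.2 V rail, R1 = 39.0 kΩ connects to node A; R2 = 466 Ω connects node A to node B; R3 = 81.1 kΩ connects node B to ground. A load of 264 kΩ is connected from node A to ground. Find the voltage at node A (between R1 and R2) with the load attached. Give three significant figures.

Below node A the series string R2+R3 = 81570 Ω sits in parallel with the 264000 Ω load: 62310 Ω.
V_A = 39.2 × 62310/(39000 + 62310) = 24.1 V.

V ≈ 24.1 V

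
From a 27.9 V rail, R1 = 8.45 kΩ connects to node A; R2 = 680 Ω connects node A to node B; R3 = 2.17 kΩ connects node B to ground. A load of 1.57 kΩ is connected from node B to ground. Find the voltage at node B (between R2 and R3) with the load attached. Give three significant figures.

At node B, R3 is in parallel with the load: R3‖R_L = 910.9 Ω.
Below node A the resistance is R2 + (R3‖R_L) = 1591 Ω, so V_A = 27.9 × 1591/10040 = 4.421 V.
Then V_B = V_A × (R3‖R_L)/(R2 + R3‖R_L) = 4.421 × 910.9/1591 = 2.53 V.

V ≈ 2.53 V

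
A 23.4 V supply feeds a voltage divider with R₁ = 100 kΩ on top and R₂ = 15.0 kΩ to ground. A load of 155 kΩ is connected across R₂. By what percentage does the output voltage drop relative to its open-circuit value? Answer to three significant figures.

7.76 %

The divider's output (Thévenin) resistance is R₁‖R₂ = 13.04 kΩ.
Fractional drop under load = R_th/(R_th + R_L) = 13.04 / (13.04 + 155) = 0.07762.
So the output falls by 7.76 %.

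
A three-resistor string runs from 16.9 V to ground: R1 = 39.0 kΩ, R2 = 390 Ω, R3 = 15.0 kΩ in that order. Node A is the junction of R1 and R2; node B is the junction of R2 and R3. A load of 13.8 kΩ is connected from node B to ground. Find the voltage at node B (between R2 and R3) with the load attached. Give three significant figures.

V ≈ 2.61 V

At node B, R3 is in parallel with the load: R3‖R_L = 7188 Ω.
Below node A the resistance is R2 + (R3‖R_L) = 7578 Ω, so V_A = 16.9 × 7578/46580 = 2.749 V.
Then V_B = V_A × (R3‖R_L)/(R2 + R3‖R_L) = 2.749 × 7188/7578 = 2.61 V.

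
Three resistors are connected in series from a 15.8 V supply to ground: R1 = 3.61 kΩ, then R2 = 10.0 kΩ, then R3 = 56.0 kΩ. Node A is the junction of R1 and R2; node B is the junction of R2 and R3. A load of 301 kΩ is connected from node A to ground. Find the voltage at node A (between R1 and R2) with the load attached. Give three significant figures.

V ≈ 14.8 V

Below node A the series string R2+R3 = 66.00 kΩ sits in parallel with the 301 kΩ load: 54.13 kΩ.
V_A = 15.8 × 54.13/(3.61 + 54.13) = 14.8 V.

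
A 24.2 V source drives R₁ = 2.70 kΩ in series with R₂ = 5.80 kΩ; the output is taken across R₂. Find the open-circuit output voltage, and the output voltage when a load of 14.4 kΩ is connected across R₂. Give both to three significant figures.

Open-circuit: V = 24.2 × 5.80/(2.70 + 5.80) = 16.5 V.
With the load, R₂ becomes R₂‖R_L = 4.135 kΩ, so V = 24.2 × 4.135/6.835 = 14.6 V.

Unloaded: 16.5 V; loaded: 14.6 V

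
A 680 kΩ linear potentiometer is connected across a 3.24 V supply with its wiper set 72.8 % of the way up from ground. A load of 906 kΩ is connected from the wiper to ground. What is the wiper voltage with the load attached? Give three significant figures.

V ≈ 2.05 V

The wiper splits the pot into (1−α)R = 185.0 kΩ above and αR = 495.0 kΩ below.
Lower section ‖ load = 320.1 kΩ.
V_wiper = 3.24 × 320.1/(185.0 + 320.1) = 2.05 V.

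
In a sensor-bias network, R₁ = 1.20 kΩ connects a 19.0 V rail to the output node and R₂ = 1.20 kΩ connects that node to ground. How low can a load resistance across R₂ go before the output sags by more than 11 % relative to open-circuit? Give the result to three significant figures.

R_L(min) ≈ 4.85 kΩ

Output resistance R_th = R₁‖R₂ = (1200 × 1200)/2400 = 600.0 Ω.
The fractional drop is R_th/(R_th + R_L); requiring this ≤ 0.110 gives R_L ≥ R_th(1/0.110 − 1) = 600.0 × 8.091 = 4.85 kΩ.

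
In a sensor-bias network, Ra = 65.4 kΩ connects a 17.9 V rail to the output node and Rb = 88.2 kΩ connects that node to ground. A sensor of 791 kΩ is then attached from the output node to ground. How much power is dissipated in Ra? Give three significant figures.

Total resistance from the source is Ra + (Rb‖R_L) = 144.8 kΩ, so I = 17.9/144.8 kΩ = 0.1237 mA.
P = I²·Ra = (0.1237 mA)² × 65.4 kΩ = 1.00 mW.

P ≈ 1.00 mW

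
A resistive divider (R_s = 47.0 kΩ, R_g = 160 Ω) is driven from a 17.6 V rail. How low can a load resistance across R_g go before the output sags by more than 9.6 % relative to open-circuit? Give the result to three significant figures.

Output resistance R_th = R_s‖R_g = (47000 × 160)/47160 = 159.5 Ω.
The fractional drop is R_th/(R_th + R_L); requiring this ≤ 0.0960 gives R_L ≥ R_th(1/0.0960 − 1) = 159.5 × 9.417 = 1.50 kΩ.

R_L(min) ≈ 1.50 kΩ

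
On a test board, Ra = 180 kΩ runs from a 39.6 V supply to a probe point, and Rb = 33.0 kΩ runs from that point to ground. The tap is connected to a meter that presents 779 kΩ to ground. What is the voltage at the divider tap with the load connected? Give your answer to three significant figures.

V_out ≈ 5.92 V

The load sits in parallel with Rb: Rb‖R_L = (33.0 × 779) / (33.0 + 779) = 31.66 kΩ.
V_out = 39.6 × 31.66 / (180 + 31.66) = 39.6 × 31.66/211.7 = 5.92 V.
(Unloaded it would have been 6.14 V.)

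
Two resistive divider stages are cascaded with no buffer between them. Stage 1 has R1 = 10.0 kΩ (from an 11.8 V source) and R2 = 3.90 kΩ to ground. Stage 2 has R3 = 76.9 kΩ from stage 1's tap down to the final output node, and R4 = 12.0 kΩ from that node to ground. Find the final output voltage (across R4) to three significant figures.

Stage 2 presents R3+R4 = 88.90 kΩ as a load on stage 1's tap.
Stage 1's lower leg becomes R2‖(R3+R4) = 3.736 kΩ, so V_mid = 11.8 × 3.736/13.74 = 3.209 V.
Stage 2 is itself unloaded: V_out = V_mid × R4/(R3+R4) = 3.209 × 12.0/88.90 = 0.433 V.

V_out ≈ 0.433 V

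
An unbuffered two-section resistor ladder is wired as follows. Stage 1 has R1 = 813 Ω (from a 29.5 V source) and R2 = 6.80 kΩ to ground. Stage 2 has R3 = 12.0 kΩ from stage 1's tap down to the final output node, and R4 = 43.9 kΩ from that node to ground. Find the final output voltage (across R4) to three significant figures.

Stage 2 presents R3+R4 = 55900 Ω as a load on stage 1's tap.
Stage 1's lower leg becomes R2‖(R3+R4) = 6063 Ω, so V_mid = 29.5 × 6063/6876 = 26.01 V.
Stage 2 is itself unloaded: V_out = V_mid × R4/(R3+R4) = 26.01 × 43900/55900 = 20.4 V.

V_out ≈ 20.4 V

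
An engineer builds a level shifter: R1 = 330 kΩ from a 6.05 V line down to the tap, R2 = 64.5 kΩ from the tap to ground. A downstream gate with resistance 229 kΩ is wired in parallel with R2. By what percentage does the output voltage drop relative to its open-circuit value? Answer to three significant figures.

19.1 %

Unloaded V = 6.05 × 64.5/394.5 = 0.9892 V.
Loaded: R2‖R_L = 50.33 kΩ, giving V = 6.05 × 50.33/380.3 = 0.8005 V.
Drop = (0.9892 − 0.8005) / 0.9892 = 19.1 %.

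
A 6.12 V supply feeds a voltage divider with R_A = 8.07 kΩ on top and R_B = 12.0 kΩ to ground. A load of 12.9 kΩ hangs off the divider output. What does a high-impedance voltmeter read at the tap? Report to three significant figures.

V_out ≈ 2.66 V

The load sits in parallel with R_B: R_B‖R_L = (12.0 × 12.9) / (12.0 + 12.9) = 6.217 kΩ.
V_out = 6.12 × 6.217 / (8.07 + 6.217) = 6.12 × 6.217/14.29 = 2.66 V.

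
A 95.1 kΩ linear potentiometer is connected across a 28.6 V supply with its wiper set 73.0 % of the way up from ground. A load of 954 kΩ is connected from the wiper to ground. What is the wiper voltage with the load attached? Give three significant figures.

The wiper splits the pot into (1−α)R = 25.68 kΩ above and αR = 69.42 kΩ below.
Lower section ‖ load = 64.71 kΩ.
V_wiper = 28.6 × 64.71/(25.68 + 64.71) = 20.5 V.

V ≈ 20.5 V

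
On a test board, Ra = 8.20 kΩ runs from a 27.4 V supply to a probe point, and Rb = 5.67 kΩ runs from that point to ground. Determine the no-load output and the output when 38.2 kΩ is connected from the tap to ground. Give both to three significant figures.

Unloaded: 11.2 V; loaded: 10.3 V

Open-circuit: V = 27.4 × 5.67/(8.20 + 5.67) = 11.2 V.
With the load, Rb becomes Rb‖R_L = 4.937 kΩ, so V = 27.4 × 4.937/13.14 = 10.3 V.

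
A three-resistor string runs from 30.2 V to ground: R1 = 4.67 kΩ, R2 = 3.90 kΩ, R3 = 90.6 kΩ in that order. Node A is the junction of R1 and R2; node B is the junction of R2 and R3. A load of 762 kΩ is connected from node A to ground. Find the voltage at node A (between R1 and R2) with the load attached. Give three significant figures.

Below node A the series string R2+R3 = 94.50 kΩ sits in parallel with the 762 kΩ load: 84.07 kΩ.
V_A = 30.2 × 84.07/(4.67 + 84.07) = 28.6 V.

V ≈ 28.6 V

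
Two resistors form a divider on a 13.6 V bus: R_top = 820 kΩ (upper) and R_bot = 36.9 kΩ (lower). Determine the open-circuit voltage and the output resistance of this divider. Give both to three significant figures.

V_th = 0.586 V, R_th = 35.3 kΩ

V_th is the open-circuit tap voltage: 13.6 × 36.9/(820 + 36.9) = 0.586 V.
With the supply zeroed, R_top and R_bot appear in parallel from the tap: R_th = R_top‖R_bot = (820 × 36.9)/856.9 = 35.3 kΩ.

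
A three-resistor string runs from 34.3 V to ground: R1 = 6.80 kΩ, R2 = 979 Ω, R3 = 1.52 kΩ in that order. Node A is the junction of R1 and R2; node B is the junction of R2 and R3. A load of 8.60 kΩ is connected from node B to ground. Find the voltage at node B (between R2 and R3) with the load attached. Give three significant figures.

At node B, R3 is in parallel with the load: R3‖R_L = 1292 Ω.
Below node A the resistance is R2 + (R3‖R_L) = 2271 Ω, so V_A = 34.3 × 2271/9071 = 8.586 V.
Then V_B = V_A × (R3‖R_L)/(R2 + R3‖R_L) = 8.586 × 1292/2271 = 4.88 V.

V ≈ 4.88 V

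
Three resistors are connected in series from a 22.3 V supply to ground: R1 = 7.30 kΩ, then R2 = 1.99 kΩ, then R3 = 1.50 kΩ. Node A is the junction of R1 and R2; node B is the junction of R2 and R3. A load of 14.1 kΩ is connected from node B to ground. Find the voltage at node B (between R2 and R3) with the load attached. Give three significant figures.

V ≈ 2.84 V

At node B, R3 is in parallel with the load: R3‖R_L = 1.356 kΩ.
Below node A the resistance is R2 + (R3‖R_L) = 3.346 kΩ, so V_A = 22.3 × 3.346/10.65 = 7.008 V.
Then V_B = V_A × (R3‖R_L)/(R2 + R3‖R_L) = 7.008 × 1.356/3.346 = 2.84 V.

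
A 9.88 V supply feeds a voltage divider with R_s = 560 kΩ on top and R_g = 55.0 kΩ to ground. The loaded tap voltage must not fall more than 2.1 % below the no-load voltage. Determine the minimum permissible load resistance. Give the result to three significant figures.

R_L(min) ≈ 2.33 MΩ

Output resistance R_th = R_s‖R_g = (560 × 55.0)/615.0 = 50.08 kΩ.
The fractional drop is R_th/(R_th + R_L); requiring this ≤ 0.0210 gives R_L ≥ R_th(1/0.0210 − 1) = 50.08 × 46.62 = 2.33 MΩ.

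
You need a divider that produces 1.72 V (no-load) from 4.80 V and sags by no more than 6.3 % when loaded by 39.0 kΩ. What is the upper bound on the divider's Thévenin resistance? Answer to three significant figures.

R_th ≤ 2.62 kΩ

Loading drop = R_th/(R_th + R_L) ≤ 0.0630, so R_th ≤ R_L · ε/(1−ε) = 39.0 kΩ × 0.0630/0.9370 = 2.62 kΩ.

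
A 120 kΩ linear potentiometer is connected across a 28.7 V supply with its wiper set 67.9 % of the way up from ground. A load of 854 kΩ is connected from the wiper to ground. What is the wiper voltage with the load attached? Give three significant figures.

The wiper splits the pot into (1−α)R = 38.52 kΩ above and αR = 81.48 kΩ below.
Lower section ‖ load = 74.38 kΩ.
V_wiper = 28.7 × 74.38/(38.52 + 74.38) = 18.9 V.

V ≈ 18.9 V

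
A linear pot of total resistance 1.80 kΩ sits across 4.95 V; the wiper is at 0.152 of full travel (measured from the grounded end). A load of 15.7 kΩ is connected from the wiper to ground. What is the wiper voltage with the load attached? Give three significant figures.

V ≈ 0.741 V

The wiper splits the pot into (1−α)R = 1526 Ω above and αR = 273.6 Ω below.
Lower section ‖ load = 268.9 Ω.
V_wiper = 4.95 × 268.9/(1526 + 268.9) = 0.741 V.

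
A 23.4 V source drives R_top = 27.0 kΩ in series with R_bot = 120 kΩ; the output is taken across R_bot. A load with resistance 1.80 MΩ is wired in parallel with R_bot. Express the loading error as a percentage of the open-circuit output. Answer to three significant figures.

1.21 %

The divider's output (Thévenin) resistance is R_top‖R_bot = 22.04 kΩ.
Fractional drop under load = R_th/(R_th + R_L) = 22.04 / (22.04 + 1800) = 0.01210.
So the output falls by 1.21 %.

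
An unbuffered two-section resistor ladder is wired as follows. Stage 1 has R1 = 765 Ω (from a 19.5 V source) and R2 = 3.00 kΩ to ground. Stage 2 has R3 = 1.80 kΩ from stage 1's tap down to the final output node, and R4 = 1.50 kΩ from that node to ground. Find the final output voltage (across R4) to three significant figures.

V_out ≈ 5.96 V

Stage 2 presents R3+R4 = 3300 Ω as a load on stage 1's tap.
Stage 1's lower leg becomes R2‖(R3+R4) = 1571 Ω, so V_mid = 19.5 × 1571/2336 = 13.12 V.
Stage 2 is itself unloaded: V_out = V_mid × R4/(R3+R4) = 13.12 × 1500/3300 = 5.96 V.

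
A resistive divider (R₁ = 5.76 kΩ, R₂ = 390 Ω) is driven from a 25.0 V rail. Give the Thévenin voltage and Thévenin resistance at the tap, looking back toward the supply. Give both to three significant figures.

V_th is the open-circuit tap voltage: 25.0 × 390/(5760 + 390) = 1.59 V.
With the supply zeroed, R₁ and R₂ appear in parallel from the tap: R_th = R₁‖R₂ = (5760 × 390)/6150 = 365 Ω.

V_th = 1.59 V, R_th = 365 Ω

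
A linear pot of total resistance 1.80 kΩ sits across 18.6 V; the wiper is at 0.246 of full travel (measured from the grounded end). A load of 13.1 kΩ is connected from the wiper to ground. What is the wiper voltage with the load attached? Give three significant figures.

The wiper splits the pot into (1−α)R = 1357 Ω above and αR = 442.8 Ω below.
Lower section ‖ load = 428.3 Ω.
V_wiper = 18.6 × 428.3/(1357 + 428.3) = 4.46 V.

V ≈ 4.46 V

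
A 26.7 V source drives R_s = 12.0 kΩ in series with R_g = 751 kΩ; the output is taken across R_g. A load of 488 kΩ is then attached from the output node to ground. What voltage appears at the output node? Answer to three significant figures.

The load sits in parallel with R_g: R_g‖R_L = (751 × 488) / (751 + 488) = 295.8 kΩ.
V_out = 26.7 × 295.8 / (12.0 + 295.8) = 26.7 × 295.8/307.8 = 25.7 V.

V_out ≈ 25.7 V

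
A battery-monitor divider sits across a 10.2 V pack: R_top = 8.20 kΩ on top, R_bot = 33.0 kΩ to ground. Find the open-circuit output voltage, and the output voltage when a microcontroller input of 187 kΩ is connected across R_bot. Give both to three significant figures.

Open-circuit: V = 10.2 × 33.0/(8.20 + 33.0) = 8.17 V.
With the load, R_bot becomes R_bot‖R_L = 28.05 kΩ, so V = 10.2 × 28.05/36.25 = 7.89 V.

Unloaded: 8.17 V; loaded: 7.89 V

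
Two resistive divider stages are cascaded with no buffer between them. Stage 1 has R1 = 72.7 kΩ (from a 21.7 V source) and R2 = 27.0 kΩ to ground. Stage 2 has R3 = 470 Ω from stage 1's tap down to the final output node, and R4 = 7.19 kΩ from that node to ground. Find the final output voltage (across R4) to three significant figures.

V_out ≈ 1.55 V

Stage 2 presents R3+R4 = 7660 Ω as a load on stage 1's tap.
Stage 1's lower leg becomes R2‖(R3+R4) = 5967 Ω, so V_mid = 21.7 × 5967/78670 = 1.646 V.
Stage 2 is itself unloaded: V_out = V_mid × R4/(R3+R4) = 1.646 × 7190/7660 = 1.55 V.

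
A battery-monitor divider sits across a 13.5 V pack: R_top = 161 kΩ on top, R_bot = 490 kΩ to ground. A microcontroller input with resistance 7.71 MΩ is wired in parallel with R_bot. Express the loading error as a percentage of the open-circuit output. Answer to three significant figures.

The divider's output (Thévenin) resistance is R_top‖R_bot = 121.2 kΩ.
Fractional drop under load = R_th/(R_th + R_L) = 121.2 / (121.2 + 7710) = 0.01547.
So the output falls by 1.55 %.

1.55 %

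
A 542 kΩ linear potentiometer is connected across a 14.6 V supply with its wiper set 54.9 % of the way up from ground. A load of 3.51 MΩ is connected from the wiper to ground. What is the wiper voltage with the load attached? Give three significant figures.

The wiper splits the pot into (1−α)R = 244.4 kΩ above and αR = 297.6 kΩ below.
Lower section ‖ load = 274.3 kΩ.
V_wiper = 14.6 × 274.3/(244.4 + 274.3) = 7.72 V.

V ≈ 7.72 V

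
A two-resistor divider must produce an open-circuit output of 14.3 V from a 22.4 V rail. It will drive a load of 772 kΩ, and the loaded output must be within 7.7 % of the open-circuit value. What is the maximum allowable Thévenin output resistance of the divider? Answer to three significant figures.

Loading drop = R_th/(R_th + R_L) ≤ 0.0770, so R_th ≤ R_L · ε/(1−ε) = 772 kΩ × 0.0770/0.9230 = 64.4 kΩ.
(Any R1, R2 with R2/(R1+R2) = 0.638 and R1‖R2 ≤ 64.4 kΩ will meet the spec.)

R_th ≤ 64.4 kΩ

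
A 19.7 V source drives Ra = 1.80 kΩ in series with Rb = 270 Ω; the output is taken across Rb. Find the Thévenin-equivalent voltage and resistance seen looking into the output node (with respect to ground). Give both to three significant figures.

V_th is the open-circuit tap voltage: 19.7 × 270/(1800 + 270) = 2.57 V.
With the supply zeroed, Ra and Rb appear in parallel from the tap: R_th = Ra‖Rb = (1800 × 270)/2070 = 235 Ω.

V_th = 2.57 V, R_th = 235 Ω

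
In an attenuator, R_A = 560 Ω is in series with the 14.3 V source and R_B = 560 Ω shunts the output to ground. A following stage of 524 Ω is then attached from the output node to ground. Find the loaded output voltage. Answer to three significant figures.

The load sits in parallel with R_B: R_B‖R_L = (560 × 524) / (560 + 524) = 270.7 Ω.
V_out = 14.3 × 270.7 / (560 + 270.7) = 14.3 × 270.7/830.7 = 4.66 V.
(Unloaded it would have been 7.15 V.)

V_out ≈ 4.66 V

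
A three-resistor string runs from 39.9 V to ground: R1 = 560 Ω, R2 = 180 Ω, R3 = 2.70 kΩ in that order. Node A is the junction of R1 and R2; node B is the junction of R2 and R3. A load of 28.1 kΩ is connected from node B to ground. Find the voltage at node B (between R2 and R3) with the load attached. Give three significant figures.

V ≈ 30.7 V

At node B, R3 is in parallel with the load: R3‖R_L = 2463 Ω.
Below node A the resistance is R2 + (R3‖R_L) = 2643 Ω, so V_A = 39.9 × 2643/3203 = 32.92 V.
Then V_B = V_A × (R3‖R_L)/(R2 + R3‖R_L) = 32.92 × 2463/2643 = 30.7 V.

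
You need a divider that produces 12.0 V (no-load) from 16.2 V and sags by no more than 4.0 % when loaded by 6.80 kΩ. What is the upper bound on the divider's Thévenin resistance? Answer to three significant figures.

Loading drop = R_th/(R_th + R_L) ≤ 0.0400, so R_th ≤ R_L · ε/(1−ε) = 6.80 kΩ × 0.0400/0.9600 = 283 Ω.

R_th ≤ 283 Ω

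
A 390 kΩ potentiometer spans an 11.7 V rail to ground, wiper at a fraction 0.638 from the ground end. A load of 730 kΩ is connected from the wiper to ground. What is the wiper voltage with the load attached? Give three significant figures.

The wiper splits the pot into (1−α)R = 141.2 kΩ above and αR = 248.8 kΩ below.
Lower section ‖ load = 185.6 kΩ.
V_wiper = 11.7 × 185.6/(141.2 + 185.6) = 6.64 V.

V ≈ 6.64 V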